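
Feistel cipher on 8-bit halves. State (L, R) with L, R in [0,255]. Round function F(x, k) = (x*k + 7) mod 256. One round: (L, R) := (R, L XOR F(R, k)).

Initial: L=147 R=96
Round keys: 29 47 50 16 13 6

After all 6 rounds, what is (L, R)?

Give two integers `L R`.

Round 1 (k=29): L=96 R=116
Round 2 (k=47): L=116 R=51
Round 3 (k=50): L=51 R=137
Round 4 (k=16): L=137 R=164
Round 5 (k=13): L=164 R=210
Round 6 (k=6): L=210 R=87

Answer: 210 87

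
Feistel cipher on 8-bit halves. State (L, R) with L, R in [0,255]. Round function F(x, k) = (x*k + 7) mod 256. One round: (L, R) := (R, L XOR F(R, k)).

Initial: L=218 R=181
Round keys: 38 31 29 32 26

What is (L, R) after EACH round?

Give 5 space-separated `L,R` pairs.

Answer: 181,63 63,29 29,111 111,250 250,4

Derivation:
Round 1 (k=38): L=181 R=63
Round 2 (k=31): L=63 R=29
Round 3 (k=29): L=29 R=111
Round 4 (k=32): L=111 R=250
Round 5 (k=26): L=250 R=4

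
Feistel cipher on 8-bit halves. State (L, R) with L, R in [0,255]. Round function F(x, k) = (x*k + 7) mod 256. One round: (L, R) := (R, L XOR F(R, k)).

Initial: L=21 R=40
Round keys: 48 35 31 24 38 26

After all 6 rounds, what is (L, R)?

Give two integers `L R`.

Round 1 (k=48): L=40 R=146
Round 2 (k=35): L=146 R=213
Round 3 (k=31): L=213 R=64
Round 4 (k=24): L=64 R=210
Round 5 (k=38): L=210 R=115
Round 6 (k=26): L=115 R=103

Answer: 115 103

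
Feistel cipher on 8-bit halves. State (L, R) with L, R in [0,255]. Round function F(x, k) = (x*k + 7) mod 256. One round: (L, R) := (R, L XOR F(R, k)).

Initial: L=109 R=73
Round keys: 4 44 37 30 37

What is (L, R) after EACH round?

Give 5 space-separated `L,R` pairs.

Answer: 73,70 70,70 70,99 99,231 231,9

Derivation:
Round 1 (k=4): L=73 R=70
Round 2 (k=44): L=70 R=70
Round 3 (k=37): L=70 R=99
Round 4 (k=30): L=99 R=231
Round 5 (k=37): L=231 R=9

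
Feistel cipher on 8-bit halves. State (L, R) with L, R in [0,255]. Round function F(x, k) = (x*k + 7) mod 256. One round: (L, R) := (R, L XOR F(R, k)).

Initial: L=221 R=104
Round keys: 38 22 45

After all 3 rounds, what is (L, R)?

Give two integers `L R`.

Round 1 (k=38): L=104 R=170
Round 2 (k=22): L=170 R=203
Round 3 (k=45): L=203 R=28

Answer: 203 28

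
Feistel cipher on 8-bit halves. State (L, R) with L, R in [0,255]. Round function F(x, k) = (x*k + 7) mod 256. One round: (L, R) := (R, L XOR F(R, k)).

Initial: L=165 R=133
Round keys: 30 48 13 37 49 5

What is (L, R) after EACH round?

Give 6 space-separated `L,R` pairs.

Round 1 (k=30): L=133 R=56
Round 2 (k=48): L=56 R=2
Round 3 (k=13): L=2 R=25
Round 4 (k=37): L=25 R=166
Round 5 (k=49): L=166 R=212
Round 6 (k=5): L=212 R=141

Answer: 133,56 56,2 2,25 25,166 166,212 212,141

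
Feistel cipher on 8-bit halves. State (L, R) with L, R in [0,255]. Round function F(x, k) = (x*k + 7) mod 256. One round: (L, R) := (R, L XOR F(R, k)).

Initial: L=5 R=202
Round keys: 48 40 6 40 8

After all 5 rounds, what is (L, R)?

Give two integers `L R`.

Round 1 (k=48): L=202 R=226
Round 2 (k=40): L=226 R=157
Round 3 (k=6): L=157 R=87
Round 4 (k=40): L=87 R=2
Round 5 (k=8): L=2 R=64

Answer: 2 64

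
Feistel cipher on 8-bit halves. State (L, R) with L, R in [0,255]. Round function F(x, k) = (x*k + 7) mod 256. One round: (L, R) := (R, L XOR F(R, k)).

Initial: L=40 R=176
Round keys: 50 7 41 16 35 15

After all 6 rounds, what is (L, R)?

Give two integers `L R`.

Answer: 52 20

Derivation:
Round 1 (k=50): L=176 R=79
Round 2 (k=7): L=79 R=128
Round 3 (k=41): L=128 R=200
Round 4 (k=16): L=200 R=7
Round 5 (k=35): L=7 R=52
Round 6 (k=15): L=52 R=20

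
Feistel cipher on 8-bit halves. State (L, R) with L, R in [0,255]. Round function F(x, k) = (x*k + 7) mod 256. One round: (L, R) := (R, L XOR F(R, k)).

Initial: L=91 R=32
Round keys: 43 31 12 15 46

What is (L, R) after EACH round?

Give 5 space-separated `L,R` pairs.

Round 1 (k=43): L=32 R=60
Round 2 (k=31): L=60 R=107
Round 3 (k=12): L=107 R=55
Round 4 (k=15): L=55 R=43
Round 5 (k=46): L=43 R=246

Answer: 32,60 60,107 107,55 55,43 43,246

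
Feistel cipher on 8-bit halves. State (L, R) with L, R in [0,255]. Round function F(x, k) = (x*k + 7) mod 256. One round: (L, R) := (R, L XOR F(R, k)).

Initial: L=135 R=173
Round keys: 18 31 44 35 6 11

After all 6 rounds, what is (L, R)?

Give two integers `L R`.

Round 1 (k=18): L=173 R=182
Round 2 (k=31): L=182 R=188
Round 3 (k=44): L=188 R=225
Round 4 (k=35): L=225 R=118
Round 5 (k=6): L=118 R=42
Round 6 (k=11): L=42 R=163

Answer: 42 163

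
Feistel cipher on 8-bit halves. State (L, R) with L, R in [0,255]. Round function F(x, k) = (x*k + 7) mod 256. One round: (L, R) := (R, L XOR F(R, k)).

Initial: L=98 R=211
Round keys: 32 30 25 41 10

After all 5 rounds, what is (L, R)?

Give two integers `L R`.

Round 1 (k=32): L=211 R=5
Round 2 (k=30): L=5 R=78
Round 3 (k=25): L=78 R=160
Round 4 (k=41): L=160 R=233
Round 5 (k=10): L=233 R=129

Answer: 233 129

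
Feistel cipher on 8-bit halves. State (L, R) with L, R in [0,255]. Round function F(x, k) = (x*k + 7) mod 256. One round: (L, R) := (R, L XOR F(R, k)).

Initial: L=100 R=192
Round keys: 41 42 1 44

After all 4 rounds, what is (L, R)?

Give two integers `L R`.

Round 1 (k=41): L=192 R=163
Round 2 (k=42): L=163 R=5
Round 3 (k=1): L=5 R=175
Round 4 (k=44): L=175 R=30

Answer: 175 30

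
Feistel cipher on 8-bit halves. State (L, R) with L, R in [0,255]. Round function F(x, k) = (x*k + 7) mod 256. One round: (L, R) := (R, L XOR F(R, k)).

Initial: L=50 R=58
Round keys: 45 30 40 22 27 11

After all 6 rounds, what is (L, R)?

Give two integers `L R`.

Round 1 (k=45): L=58 R=11
Round 2 (k=30): L=11 R=107
Round 3 (k=40): L=107 R=180
Round 4 (k=22): L=180 R=20
Round 5 (k=27): L=20 R=151
Round 6 (k=11): L=151 R=144

Answer: 151 144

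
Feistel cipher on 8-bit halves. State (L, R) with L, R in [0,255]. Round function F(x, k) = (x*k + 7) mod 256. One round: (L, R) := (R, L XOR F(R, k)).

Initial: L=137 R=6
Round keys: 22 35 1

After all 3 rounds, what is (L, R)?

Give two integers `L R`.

Answer: 75 80

Derivation:
Round 1 (k=22): L=6 R=2
Round 2 (k=35): L=2 R=75
Round 3 (k=1): L=75 R=80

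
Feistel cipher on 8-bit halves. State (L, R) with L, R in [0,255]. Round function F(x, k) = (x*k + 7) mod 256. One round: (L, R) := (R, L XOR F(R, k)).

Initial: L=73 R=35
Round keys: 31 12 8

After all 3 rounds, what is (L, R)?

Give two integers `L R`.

Round 1 (k=31): L=35 R=13
Round 2 (k=12): L=13 R=128
Round 3 (k=8): L=128 R=10

Answer: 128 10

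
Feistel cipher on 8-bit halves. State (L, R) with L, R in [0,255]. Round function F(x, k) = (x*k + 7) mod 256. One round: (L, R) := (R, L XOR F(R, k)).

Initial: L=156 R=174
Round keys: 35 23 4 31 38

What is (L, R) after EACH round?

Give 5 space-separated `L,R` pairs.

Round 1 (k=35): L=174 R=77
Round 2 (k=23): L=77 R=92
Round 3 (k=4): L=92 R=58
Round 4 (k=31): L=58 R=81
Round 5 (k=38): L=81 R=55

Answer: 174,77 77,92 92,58 58,81 81,55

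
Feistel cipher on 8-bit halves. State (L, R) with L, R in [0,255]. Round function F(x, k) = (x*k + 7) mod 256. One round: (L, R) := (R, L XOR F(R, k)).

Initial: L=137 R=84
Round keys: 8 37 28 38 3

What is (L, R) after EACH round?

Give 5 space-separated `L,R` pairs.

Answer: 84,46 46,249 249,109 109,204 204,6

Derivation:
Round 1 (k=8): L=84 R=46
Round 2 (k=37): L=46 R=249
Round 3 (k=28): L=249 R=109
Round 4 (k=38): L=109 R=204
Round 5 (k=3): L=204 R=6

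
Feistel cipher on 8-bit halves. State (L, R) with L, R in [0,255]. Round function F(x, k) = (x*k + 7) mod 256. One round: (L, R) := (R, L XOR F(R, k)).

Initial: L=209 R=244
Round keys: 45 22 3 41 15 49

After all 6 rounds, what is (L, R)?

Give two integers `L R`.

Answer: 59 232

Derivation:
Round 1 (k=45): L=244 R=58
Round 2 (k=22): L=58 R=247
Round 3 (k=3): L=247 R=214
Round 4 (k=41): L=214 R=186
Round 5 (k=15): L=186 R=59
Round 6 (k=49): L=59 R=232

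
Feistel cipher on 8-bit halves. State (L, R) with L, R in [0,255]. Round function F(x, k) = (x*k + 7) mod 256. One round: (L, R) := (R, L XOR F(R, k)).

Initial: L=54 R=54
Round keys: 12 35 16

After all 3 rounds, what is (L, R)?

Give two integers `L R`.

Answer: 100 254

Derivation:
Round 1 (k=12): L=54 R=185
Round 2 (k=35): L=185 R=100
Round 3 (k=16): L=100 R=254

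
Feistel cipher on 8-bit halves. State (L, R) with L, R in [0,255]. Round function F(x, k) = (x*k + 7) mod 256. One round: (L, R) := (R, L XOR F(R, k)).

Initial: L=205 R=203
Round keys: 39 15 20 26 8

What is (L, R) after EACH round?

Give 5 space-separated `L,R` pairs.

Answer: 203,57 57,149 149,146 146,78 78,229

Derivation:
Round 1 (k=39): L=203 R=57
Round 2 (k=15): L=57 R=149
Round 3 (k=20): L=149 R=146
Round 4 (k=26): L=146 R=78
Round 5 (k=8): L=78 R=229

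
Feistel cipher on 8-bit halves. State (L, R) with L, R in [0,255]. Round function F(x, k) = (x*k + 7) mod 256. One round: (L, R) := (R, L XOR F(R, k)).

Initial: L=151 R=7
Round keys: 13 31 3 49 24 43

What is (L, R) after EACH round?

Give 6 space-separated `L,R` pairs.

Answer: 7,245 245,181 181,211 211,223 223,60 60,196

Derivation:
Round 1 (k=13): L=7 R=245
Round 2 (k=31): L=245 R=181
Round 3 (k=3): L=181 R=211
Round 4 (k=49): L=211 R=223
Round 5 (k=24): L=223 R=60
Round 6 (k=43): L=60 R=196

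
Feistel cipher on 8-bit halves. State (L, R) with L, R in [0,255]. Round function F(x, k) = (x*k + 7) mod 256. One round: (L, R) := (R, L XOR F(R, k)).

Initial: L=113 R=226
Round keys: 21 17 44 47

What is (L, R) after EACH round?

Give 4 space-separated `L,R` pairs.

Answer: 226,224 224,5 5,3 3,145

Derivation:
Round 1 (k=21): L=226 R=224
Round 2 (k=17): L=224 R=5
Round 3 (k=44): L=5 R=3
Round 4 (k=47): L=3 R=145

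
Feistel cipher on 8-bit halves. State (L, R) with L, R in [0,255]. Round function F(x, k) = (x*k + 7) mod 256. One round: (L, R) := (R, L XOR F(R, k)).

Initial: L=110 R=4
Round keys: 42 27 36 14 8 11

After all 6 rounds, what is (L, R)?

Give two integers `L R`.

Answer: 241 175

Derivation:
Round 1 (k=42): L=4 R=193
Round 2 (k=27): L=193 R=102
Round 3 (k=36): L=102 R=158
Round 4 (k=14): L=158 R=205
Round 5 (k=8): L=205 R=241
Round 6 (k=11): L=241 R=175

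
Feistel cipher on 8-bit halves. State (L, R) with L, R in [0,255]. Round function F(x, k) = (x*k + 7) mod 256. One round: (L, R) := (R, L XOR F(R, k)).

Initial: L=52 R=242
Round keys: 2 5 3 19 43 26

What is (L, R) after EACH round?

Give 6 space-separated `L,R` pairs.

Answer: 242,223 223,144 144,104 104,47 47,132 132,64

Derivation:
Round 1 (k=2): L=242 R=223
Round 2 (k=5): L=223 R=144
Round 3 (k=3): L=144 R=104
Round 4 (k=19): L=104 R=47
Round 5 (k=43): L=47 R=132
Round 6 (k=26): L=132 R=64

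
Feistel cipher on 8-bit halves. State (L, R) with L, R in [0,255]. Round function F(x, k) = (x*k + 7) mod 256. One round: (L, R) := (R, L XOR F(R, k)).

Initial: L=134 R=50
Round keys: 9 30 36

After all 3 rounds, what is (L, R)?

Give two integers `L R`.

Round 1 (k=9): L=50 R=79
Round 2 (k=30): L=79 R=123
Round 3 (k=36): L=123 R=28

Answer: 123 28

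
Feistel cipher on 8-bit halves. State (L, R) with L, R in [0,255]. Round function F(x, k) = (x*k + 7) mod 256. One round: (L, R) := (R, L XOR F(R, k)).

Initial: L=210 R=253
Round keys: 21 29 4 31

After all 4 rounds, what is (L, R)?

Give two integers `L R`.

Answer: 13 158

Derivation:
Round 1 (k=21): L=253 R=26
Round 2 (k=29): L=26 R=4
Round 3 (k=4): L=4 R=13
Round 4 (k=31): L=13 R=158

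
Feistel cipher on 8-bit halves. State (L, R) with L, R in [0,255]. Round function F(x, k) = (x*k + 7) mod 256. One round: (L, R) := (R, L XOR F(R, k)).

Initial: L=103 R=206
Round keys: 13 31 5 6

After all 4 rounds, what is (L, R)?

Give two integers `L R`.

Answer: 108 108

Derivation:
Round 1 (k=13): L=206 R=26
Round 2 (k=31): L=26 R=227
Round 3 (k=5): L=227 R=108
Round 4 (k=6): L=108 R=108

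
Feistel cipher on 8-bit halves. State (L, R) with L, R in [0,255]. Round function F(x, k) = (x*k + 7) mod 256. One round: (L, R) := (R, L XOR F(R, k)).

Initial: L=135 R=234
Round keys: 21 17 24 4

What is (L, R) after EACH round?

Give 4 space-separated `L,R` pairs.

Round 1 (k=21): L=234 R=190
Round 2 (k=17): L=190 R=79
Round 3 (k=24): L=79 R=209
Round 4 (k=4): L=209 R=4

Answer: 234,190 190,79 79,209 209,4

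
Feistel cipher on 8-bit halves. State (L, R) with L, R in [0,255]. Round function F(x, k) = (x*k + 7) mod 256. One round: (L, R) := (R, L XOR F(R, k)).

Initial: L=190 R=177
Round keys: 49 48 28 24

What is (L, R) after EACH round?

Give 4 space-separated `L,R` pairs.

Round 1 (k=49): L=177 R=86
Round 2 (k=48): L=86 R=150
Round 3 (k=28): L=150 R=57
Round 4 (k=24): L=57 R=201

Answer: 177,86 86,150 150,57 57,201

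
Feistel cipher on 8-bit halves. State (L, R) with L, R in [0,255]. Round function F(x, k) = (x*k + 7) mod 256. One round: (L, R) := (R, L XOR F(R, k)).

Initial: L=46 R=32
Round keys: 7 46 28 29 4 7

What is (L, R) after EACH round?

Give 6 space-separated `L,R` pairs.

Answer: 32,201 201,5 5,90 90,60 60,173 173,254

Derivation:
Round 1 (k=7): L=32 R=201
Round 2 (k=46): L=201 R=5
Round 3 (k=28): L=5 R=90
Round 4 (k=29): L=90 R=60
Round 5 (k=4): L=60 R=173
Round 6 (k=7): L=173 R=254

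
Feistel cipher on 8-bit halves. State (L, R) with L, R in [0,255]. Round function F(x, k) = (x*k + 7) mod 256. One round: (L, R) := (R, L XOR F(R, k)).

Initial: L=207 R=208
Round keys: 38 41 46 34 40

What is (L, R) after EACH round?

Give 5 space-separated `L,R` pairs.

Answer: 208,40 40,191 191,113 113,182 182,6

Derivation:
Round 1 (k=38): L=208 R=40
Round 2 (k=41): L=40 R=191
Round 3 (k=46): L=191 R=113
Round 4 (k=34): L=113 R=182
Round 5 (k=40): L=182 R=6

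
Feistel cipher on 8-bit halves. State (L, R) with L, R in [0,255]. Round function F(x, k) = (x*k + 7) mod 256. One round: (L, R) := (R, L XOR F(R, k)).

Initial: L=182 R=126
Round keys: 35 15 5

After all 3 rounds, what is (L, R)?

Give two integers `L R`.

Answer: 254 10

Derivation:
Round 1 (k=35): L=126 R=247
Round 2 (k=15): L=247 R=254
Round 3 (k=5): L=254 R=10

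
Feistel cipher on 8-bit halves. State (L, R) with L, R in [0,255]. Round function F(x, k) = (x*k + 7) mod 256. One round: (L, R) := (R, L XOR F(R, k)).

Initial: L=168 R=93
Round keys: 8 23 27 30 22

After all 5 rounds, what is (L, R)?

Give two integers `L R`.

Answer: 64 94

Derivation:
Round 1 (k=8): L=93 R=71
Round 2 (k=23): L=71 R=53
Round 3 (k=27): L=53 R=217
Round 4 (k=30): L=217 R=64
Round 5 (k=22): L=64 R=94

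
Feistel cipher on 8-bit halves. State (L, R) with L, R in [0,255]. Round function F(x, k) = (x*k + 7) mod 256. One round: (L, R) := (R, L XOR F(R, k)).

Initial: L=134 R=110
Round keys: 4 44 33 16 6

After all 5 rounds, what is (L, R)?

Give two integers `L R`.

Answer: 106 222

Derivation:
Round 1 (k=4): L=110 R=57
Round 2 (k=44): L=57 R=189
Round 3 (k=33): L=189 R=93
Round 4 (k=16): L=93 R=106
Round 5 (k=6): L=106 R=222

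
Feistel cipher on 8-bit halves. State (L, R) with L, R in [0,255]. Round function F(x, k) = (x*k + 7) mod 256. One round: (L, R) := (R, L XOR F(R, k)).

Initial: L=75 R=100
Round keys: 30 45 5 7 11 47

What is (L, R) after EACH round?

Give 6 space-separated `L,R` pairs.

Round 1 (k=30): L=100 R=244
Round 2 (k=45): L=244 R=143
Round 3 (k=5): L=143 R=38
Round 4 (k=7): L=38 R=158
Round 5 (k=11): L=158 R=247
Round 6 (k=47): L=247 R=254

Answer: 100,244 244,143 143,38 38,158 158,247 247,254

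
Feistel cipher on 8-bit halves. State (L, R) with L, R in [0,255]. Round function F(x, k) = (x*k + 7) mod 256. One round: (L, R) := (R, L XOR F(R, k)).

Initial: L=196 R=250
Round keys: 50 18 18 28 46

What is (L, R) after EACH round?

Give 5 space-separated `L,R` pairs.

Answer: 250,31 31,207 207,138 138,208 208,237

Derivation:
Round 1 (k=50): L=250 R=31
Round 2 (k=18): L=31 R=207
Round 3 (k=18): L=207 R=138
Round 4 (k=28): L=138 R=208
Round 5 (k=46): L=208 R=237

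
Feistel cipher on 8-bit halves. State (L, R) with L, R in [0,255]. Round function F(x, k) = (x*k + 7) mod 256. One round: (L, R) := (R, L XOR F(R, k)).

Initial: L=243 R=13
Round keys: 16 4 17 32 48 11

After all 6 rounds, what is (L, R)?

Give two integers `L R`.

Round 1 (k=16): L=13 R=36
Round 2 (k=4): L=36 R=154
Round 3 (k=17): L=154 R=101
Round 4 (k=32): L=101 R=61
Round 5 (k=48): L=61 R=18
Round 6 (k=11): L=18 R=240

Answer: 18 240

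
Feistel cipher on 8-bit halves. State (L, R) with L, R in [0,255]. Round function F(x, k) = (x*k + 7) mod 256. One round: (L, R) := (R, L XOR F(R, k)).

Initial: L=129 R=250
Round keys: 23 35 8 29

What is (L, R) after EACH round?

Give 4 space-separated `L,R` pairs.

Answer: 250,252 252,129 129,243 243,15

Derivation:
Round 1 (k=23): L=250 R=252
Round 2 (k=35): L=252 R=129
Round 3 (k=8): L=129 R=243
Round 4 (k=29): L=243 R=15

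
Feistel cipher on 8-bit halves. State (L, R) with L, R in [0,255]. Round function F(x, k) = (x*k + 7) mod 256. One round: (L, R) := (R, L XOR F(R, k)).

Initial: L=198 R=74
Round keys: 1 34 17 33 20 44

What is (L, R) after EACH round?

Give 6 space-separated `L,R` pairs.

Round 1 (k=1): L=74 R=151
Round 2 (k=34): L=151 R=95
Round 3 (k=17): L=95 R=193
Round 4 (k=33): L=193 R=183
Round 5 (k=20): L=183 R=146
Round 6 (k=44): L=146 R=168

Answer: 74,151 151,95 95,193 193,183 183,146 146,168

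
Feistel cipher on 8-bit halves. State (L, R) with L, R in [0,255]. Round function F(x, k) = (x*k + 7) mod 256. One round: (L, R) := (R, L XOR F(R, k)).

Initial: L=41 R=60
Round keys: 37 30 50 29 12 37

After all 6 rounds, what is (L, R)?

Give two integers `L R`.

Answer: 44 150

Derivation:
Round 1 (k=37): L=60 R=154
Round 2 (k=30): L=154 R=47
Round 3 (k=50): L=47 R=175
Round 4 (k=29): L=175 R=245
Round 5 (k=12): L=245 R=44
Round 6 (k=37): L=44 R=150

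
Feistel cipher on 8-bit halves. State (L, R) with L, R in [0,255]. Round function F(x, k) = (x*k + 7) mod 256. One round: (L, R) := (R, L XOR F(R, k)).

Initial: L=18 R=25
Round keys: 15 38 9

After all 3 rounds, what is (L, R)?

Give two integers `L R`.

Answer: 22 161

Derivation:
Round 1 (k=15): L=25 R=108
Round 2 (k=38): L=108 R=22
Round 3 (k=9): L=22 R=161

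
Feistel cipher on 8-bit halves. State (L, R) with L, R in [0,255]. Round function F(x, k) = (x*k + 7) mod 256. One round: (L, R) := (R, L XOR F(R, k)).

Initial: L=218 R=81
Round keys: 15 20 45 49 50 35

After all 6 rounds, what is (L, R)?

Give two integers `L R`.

Answer: 90 147

Derivation:
Round 1 (k=15): L=81 R=28
Round 2 (k=20): L=28 R=102
Round 3 (k=45): L=102 R=233
Round 4 (k=49): L=233 R=198
Round 5 (k=50): L=198 R=90
Round 6 (k=35): L=90 R=147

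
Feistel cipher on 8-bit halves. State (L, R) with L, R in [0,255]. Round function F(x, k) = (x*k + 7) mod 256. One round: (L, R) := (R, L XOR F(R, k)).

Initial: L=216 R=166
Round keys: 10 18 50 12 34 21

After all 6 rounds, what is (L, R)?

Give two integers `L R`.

Round 1 (k=10): L=166 R=91
Round 2 (k=18): L=91 R=203
Round 3 (k=50): L=203 R=246
Round 4 (k=12): L=246 R=68
Round 5 (k=34): L=68 R=249
Round 6 (k=21): L=249 R=48

Answer: 249 48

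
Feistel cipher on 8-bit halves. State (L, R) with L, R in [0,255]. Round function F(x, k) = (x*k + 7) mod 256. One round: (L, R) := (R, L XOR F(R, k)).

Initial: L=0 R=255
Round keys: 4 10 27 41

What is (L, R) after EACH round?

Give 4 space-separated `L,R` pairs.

Answer: 255,3 3,218 218,6 6,39

Derivation:
Round 1 (k=4): L=255 R=3
Round 2 (k=10): L=3 R=218
Round 3 (k=27): L=218 R=6
Round 4 (k=41): L=6 R=39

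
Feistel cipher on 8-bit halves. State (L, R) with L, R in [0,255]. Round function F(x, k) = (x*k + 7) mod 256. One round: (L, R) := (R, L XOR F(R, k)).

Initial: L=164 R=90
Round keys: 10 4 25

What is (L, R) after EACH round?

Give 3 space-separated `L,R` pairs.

Round 1 (k=10): L=90 R=47
Round 2 (k=4): L=47 R=153
Round 3 (k=25): L=153 R=215

Answer: 90,47 47,153 153,215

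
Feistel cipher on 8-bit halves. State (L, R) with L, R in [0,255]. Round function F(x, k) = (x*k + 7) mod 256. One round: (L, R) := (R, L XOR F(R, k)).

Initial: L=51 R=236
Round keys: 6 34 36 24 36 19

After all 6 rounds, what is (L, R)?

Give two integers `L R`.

Round 1 (k=6): L=236 R=188
Round 2 (k=34): L=188 R=19
Round 3 (k=36): L=19 R=15
Round 4 (k=24): L=15 R=124
Round 5 (k=36): L=124 R=120
Round 6 (k=19): L=120 R=147

Answer: 120 147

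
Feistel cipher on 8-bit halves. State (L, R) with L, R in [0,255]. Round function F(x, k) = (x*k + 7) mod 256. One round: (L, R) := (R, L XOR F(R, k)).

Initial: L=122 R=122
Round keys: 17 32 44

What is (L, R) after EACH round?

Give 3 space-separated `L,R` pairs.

Round 1 (k=17): L=122 R=91
Round 2 (k=32): L=91 R=29
Round 3 (k=44): L=29 R=88

Answer: 122,91 91,29 29,88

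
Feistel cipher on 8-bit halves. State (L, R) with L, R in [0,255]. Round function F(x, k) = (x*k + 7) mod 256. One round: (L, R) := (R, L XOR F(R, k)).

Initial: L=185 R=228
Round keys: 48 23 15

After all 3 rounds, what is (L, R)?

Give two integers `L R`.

Answer: 189 100

Derivation:
Round 1 (k=48): L=228 R=126
Round 2 (k=23): L=126 R=189
Round 3 (k=15): L=189 R=100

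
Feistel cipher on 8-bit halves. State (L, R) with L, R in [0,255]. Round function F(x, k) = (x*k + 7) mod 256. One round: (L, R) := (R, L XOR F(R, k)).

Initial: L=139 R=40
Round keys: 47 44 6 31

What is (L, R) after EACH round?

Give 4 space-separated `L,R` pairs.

Round 1 (k=47): L=40 R=212
Round 2 (k=44): L=212 R=95
Round 3 (k=6): L=95 R=149
Round 4 (k=31): L=149 R=77

Answer: 40,212 212,95 95,149 149,77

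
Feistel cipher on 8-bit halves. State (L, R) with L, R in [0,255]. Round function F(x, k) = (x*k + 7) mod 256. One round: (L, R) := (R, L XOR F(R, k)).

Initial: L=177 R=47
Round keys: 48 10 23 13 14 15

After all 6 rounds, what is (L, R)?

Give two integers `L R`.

Round 1 (k=48): L=47 R=102
Round 2 (k=10): L=102 R=44
Round 3 (k=23): L=44 R=157
Round 4 (k=13): L=157 R=44
Round 5 (k=14): L=44 R=242
Round 6 (k=15): L=242 R=25

Answer: 242 25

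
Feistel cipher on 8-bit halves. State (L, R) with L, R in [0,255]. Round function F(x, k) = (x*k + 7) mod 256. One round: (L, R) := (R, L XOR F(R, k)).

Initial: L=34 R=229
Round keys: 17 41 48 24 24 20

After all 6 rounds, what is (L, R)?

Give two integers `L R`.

Answer: 118 80

Derivation:
Round 1 (k=17): L=229 R=30
Round 2 (k=41): L=30 R=48
Round 3 (k=48): L=48 R=25
Round 4 (k=24): L=25 R=111
Round 5 (k=24): L=111 R=118
Round 6 (k=20): L=118 R=80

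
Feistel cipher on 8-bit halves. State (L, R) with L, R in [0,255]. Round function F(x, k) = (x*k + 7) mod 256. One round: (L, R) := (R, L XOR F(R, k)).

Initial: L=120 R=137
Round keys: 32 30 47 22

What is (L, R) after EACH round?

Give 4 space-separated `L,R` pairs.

Answer: 137,95 95,160 160,56 56,119

Derivation:
Round 1 (k=32): L=137 R=95
Round 2 (k=30): L=95 R=160
Round 3 (k=47): L=160 R=56
Round 4 (k=22): L=56 R=119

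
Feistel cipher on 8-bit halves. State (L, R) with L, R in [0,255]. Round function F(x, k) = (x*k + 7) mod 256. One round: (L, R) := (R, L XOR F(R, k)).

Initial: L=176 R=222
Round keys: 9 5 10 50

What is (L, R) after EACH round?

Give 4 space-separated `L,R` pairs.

Answer: 222,101 101,222 222,214 214,13

Derivation:
Round 1 (k=9): L=222 R=101
Round 2 (k=5): L=101 R=222
Round 3 (k=10): L=222 R=214
Round 4 (k=50): L=214 R=13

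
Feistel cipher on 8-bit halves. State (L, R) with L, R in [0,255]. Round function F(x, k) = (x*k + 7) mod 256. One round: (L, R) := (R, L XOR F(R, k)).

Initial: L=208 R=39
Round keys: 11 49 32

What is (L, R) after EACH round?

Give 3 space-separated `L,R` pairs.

Answer: 39,100 100,12 12,227

Derivation:
Round 1 (k=11): L=39 R=100
Round 2 (k=49): L=100 R=12
Round 3 (k=32): L=12 R=227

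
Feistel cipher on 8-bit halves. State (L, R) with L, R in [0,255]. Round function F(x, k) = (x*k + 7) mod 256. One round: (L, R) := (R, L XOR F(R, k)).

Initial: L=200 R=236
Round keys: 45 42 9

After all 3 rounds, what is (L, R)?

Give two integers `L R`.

Answer: 185 195

Derivation:
Round 1 (k=45): L=236 R=75
Round 2 (k=42): L=75 R=185
Round 3 (k=9): L=185 R=195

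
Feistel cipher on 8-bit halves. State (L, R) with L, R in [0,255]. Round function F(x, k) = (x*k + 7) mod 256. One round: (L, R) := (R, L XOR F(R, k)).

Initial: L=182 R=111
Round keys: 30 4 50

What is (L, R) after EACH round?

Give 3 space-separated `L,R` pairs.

Round 1 (k=30): L=111 R=191
Round 2 (k=4): L=191 R=108
Round 3 (k=50): L=108 R=160

Answer: 111,191 191,108 108,160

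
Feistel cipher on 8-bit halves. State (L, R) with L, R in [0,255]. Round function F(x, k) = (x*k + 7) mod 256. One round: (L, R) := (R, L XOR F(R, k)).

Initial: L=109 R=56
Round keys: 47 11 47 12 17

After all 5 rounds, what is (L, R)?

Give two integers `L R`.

Answer: 130 57

Derivation:
Round 1 (k=47): L=56 R=34
Round 2 (k=11): L=34 R=69
Round 3 (k=47): L=69 R=144
Round 4 (k=12): L=144 R=130
Round 5 (k=17): L=130 R=57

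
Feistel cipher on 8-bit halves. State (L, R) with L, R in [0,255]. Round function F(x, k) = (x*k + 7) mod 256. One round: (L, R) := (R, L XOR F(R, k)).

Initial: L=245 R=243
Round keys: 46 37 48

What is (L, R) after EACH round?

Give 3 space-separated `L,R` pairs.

Answer: 243,68 68,40 40,195

Derivation:
Round 1 (k=46): L=243 R=68
Round 2 (k=37): L=68 R=40
Round 3 (k=48): L=40 R=195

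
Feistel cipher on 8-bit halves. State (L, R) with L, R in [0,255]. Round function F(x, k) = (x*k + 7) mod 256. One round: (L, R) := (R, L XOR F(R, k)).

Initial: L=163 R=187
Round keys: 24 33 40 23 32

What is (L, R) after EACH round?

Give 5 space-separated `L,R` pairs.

Round 1 (k=24): L=187 R=44
Round 2 (k=33): L=44 R=8
Round 3 (k=40): L=8 R=107
Round 4 (k=23): L=107 R=172
Round 5 (k=32): L=172 R=236

Answer: 187,44 44,8 8,107 107,172 172,236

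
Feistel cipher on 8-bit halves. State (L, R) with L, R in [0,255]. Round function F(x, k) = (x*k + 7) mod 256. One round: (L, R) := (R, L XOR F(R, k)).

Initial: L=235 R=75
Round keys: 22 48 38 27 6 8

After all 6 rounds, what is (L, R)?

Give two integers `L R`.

Round 1 (k=22): L=75 R=146
Round 2 (k=48): L=146 R=44
Round 3 (k=38): L=44 R=29
Round 4 (k=27): L=29 R=58
Round 5 (k=6): L=58 R=126
Round 6 (k=8): L=126 R=205

Answer: 126 205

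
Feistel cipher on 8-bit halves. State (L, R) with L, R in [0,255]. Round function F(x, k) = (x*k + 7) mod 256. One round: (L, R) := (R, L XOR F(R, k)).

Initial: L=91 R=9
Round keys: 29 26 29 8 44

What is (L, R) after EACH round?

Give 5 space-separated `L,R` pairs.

Answer: 9,87 87,212 212,92 92,51 51,151

Derivation:
Round 1 (k=29): L=9 R=87
Round 2 (k=26): L=87 R=212
Round 3 (k=29): L=212 R=92
Round 4 (k=8): L=92 R=51
Round 5 (k=44): L=51 R=151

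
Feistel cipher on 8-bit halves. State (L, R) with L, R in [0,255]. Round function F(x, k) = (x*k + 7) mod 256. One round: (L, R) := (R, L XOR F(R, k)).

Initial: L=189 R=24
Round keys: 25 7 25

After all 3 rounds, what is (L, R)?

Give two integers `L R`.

Round 1 (k=25): L=24 R=226
Round 2 (k=7): L=226 R=45
Round 3 (k=25): L=45 R=142

Answer: 45 142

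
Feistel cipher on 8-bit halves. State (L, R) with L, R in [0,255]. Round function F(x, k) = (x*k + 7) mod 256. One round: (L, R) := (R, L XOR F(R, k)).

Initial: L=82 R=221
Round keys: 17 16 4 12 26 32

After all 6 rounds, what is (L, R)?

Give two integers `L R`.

Answer: 120 206

Derivation:
Round 1 (k=17): L=221 R=230
Round 2 (k=16): L=230 R=186
Round 3 (k=4): L=186 R=9
Round 4 (k=12): L=9 R=201
Round 5 (k=26): L=201 R=120
Round 6 (k=32): L=120 R=206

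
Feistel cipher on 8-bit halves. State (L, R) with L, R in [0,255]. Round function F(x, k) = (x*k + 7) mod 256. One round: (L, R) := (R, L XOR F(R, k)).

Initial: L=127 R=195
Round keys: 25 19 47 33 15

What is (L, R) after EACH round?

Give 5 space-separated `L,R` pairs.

Round 1 (k=25): L=195 R=109
Round 2 (k=19): L=109 R=221
Round 3 (k=47): L=221 R=247
Round 4 (k=33): L=247 R=3
Round 5 (k=15): L=3 R=195

Answer: 195,109 109,221 221,247 247,3 3,195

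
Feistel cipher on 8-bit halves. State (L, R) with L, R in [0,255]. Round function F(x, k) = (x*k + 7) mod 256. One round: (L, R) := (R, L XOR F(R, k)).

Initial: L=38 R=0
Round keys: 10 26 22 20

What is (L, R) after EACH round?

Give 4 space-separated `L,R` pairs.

Round 1 (k=10): L=0 R=33
Round 2 (k=26): L=33 R=97
Round 3 (k=22): L=97 R=124
Round 4 (k=20): L=124 R=214

Answer: 0,33 33,97 97,124 124,214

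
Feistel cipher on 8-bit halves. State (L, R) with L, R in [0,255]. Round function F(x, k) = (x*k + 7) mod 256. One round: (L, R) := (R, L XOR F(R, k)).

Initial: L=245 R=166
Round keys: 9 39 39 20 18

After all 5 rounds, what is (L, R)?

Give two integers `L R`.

Answer: 230 45

Derivation:
Round 1 (k=9): L=166 R=40
Round 2 (k=39): L=40 R=185
Round 3 (k=39): L=185 R=30
Round 4 (k=20): L=30 R=230
Round 5 (k=18): L=230 R=45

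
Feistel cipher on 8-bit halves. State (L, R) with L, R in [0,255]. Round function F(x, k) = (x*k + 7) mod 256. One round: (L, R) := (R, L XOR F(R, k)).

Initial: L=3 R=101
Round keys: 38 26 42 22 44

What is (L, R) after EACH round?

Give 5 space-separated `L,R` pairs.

Answer: 101,6 6,198 198,133 133,179 179,78

Derivation:
Round 1 (k=38): L=101 R=6
Round 2 (k=26): L=6 R=198
Round 3 (k=42): L=198 R=133
Round 4 (k=22): L=133 R=179
Round 5 (k=44): L=179 R=78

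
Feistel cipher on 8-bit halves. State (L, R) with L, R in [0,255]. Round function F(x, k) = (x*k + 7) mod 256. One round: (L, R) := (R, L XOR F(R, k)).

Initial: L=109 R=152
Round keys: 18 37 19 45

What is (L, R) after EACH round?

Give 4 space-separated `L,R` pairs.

Round 1 (k=18): L=152 R=218
Round 2 (k=37): L=218 R=17
Round 3 (k=19): L=17 R=144
Round 4 (k=45): L=144 R=70

Answer: 152,218 218,17 17,144 144,70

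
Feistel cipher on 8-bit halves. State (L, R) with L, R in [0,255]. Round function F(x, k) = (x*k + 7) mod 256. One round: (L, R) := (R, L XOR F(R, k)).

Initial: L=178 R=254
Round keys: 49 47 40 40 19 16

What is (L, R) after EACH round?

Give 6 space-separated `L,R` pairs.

Answer: 254,23 23,190 190,160 160,185 185,98 98,158

Derivation:
Round 1 (k=49): L=254 R=23
Round 2 (k=47): L=23 R=190
Round 3 (k=40): L=190 R=160
Round 4 (k=40): L=160 R=185
Round 5 (k=19): L=185 R=98
Round 6 (k=16): L=98 R=158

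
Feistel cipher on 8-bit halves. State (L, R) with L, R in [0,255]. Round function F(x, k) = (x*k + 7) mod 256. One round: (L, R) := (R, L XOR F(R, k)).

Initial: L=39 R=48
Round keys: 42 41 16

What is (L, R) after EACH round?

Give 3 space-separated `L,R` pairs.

Answer: 48,192 192,247 247,183

Derivation:
Round 1 (k=42): L=48 R=192
Round 2 (k=41): L=192 R=247
Round 3 (k=16): L=247 R=183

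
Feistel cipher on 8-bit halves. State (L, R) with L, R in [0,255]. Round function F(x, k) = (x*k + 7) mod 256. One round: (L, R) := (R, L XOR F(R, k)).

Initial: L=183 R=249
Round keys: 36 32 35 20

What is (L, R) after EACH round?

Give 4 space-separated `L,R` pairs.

Round 1 (k=36): L=249 R=188
Round 2 (k=32): L=188 R=126
Round 3 (k=35): L=126 R=253
Round 4 (k=20): L=253 R=181

Answer: 249,188 188,126 126,253 253,181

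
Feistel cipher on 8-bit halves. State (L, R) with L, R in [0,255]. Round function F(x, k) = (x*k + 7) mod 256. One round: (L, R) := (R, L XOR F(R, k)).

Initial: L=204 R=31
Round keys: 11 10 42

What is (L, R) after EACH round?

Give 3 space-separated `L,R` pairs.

Round 1 (k=11): L=31 R=144
Round 2 (k=10): L=144 R=184
Round 3 (k=42): L=184 R=167

Answer: 31,144 144,184 184,167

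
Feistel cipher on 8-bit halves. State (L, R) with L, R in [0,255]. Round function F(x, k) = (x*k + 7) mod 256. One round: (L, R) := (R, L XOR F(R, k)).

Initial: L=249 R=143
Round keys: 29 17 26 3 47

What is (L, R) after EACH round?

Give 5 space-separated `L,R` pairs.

Round 1 (k=29): L=143 R=195
Round 2 (k=17): L=195 R=117
Round 3 (k=26): L=117 R=42
Round 4 (k=3): L=42 R=240
Round 5 (k=47): L=240 R=61

Answer: 143,195 195,117 117,42 42,240 240,61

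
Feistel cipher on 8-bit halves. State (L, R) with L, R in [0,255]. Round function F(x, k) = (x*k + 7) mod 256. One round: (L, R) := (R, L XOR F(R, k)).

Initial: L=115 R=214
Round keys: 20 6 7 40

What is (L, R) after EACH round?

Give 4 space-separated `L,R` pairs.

Round 1 (k=20): L=214 R=204
Round 2 (k=6): L=204 R=25
Round 3 (k=7): L=25 R=122
Round 4 (k=40): L=122 R=14

Answer: 214,204 204,25 25,122 122,14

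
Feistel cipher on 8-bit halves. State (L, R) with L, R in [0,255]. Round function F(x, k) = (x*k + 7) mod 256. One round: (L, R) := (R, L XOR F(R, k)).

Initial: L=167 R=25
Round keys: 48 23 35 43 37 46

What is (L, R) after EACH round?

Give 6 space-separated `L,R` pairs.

Round 1 (k=48): L=25 R=16
Round 2 (k=23): L=16 R=110
Round 3 (k=35): L=110 R=1
Round 4 (k=43): L=1 R=92
Round 5 (k=37): L=92 R=82
Round 6 (k=46): L=82 R=159

Answer: 25,16 16,110 110,1 1,92 92,82 82,159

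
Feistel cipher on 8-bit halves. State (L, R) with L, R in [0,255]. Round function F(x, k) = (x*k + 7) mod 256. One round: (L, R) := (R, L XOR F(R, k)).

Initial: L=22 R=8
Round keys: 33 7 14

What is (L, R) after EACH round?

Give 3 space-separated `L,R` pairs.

Round 1 (k=33): L=8 R=25
Round 2 (k=7): L=25 R=190
Round 3 (k=14): L=190 R=114

Answer: 8,25 25,190 190,114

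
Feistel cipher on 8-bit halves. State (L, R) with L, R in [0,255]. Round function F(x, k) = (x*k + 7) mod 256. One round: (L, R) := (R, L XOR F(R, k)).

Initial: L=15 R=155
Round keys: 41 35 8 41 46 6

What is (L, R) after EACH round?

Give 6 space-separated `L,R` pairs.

Answer: 155,213 213,189 189,58 58,236 236,85 85,233

Derivation:
Round 1 (k=41): L=155 R=213
Round 2 (k=35): L=213 R=189
Round 3 (k=8): L=189 R=58
Round 4 (k=41): L=58 R=236
Round 5 (k=46): L=236 R=85
Round 6 (k=6): L=85 R=233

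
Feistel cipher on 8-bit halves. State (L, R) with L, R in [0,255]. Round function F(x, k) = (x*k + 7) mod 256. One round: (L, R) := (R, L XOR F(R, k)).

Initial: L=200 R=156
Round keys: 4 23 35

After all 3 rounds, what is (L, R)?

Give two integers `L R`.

Answer: 172 52

Derivation:
Round 1 (k=4): L=156 R=191
Round 2 (k=23): L=191 R=172
Round 3 (k=35): L=172 R=52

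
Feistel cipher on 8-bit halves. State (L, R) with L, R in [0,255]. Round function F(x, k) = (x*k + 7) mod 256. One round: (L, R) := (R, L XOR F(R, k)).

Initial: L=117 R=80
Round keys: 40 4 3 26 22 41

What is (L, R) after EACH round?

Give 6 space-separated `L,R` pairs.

Answer: 80,242 242,159 159,22 22,220 220,249 249,52

Derivation:
Round 1 (k=40): L=80 R=242
Round 2 (k=4): L=242 R=159
Round 3 (k=3): L=159 R=22
Round 4 (k=26): L=22 R=220
Round 5 (k=22): L=220 R=249
Round 6 (k=41): L=249 R=52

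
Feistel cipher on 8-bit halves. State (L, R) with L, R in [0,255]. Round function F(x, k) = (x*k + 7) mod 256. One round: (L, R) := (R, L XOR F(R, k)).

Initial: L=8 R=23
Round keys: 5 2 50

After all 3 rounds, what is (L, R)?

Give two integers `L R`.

Answer: 252 77

Derivation:
Round 1 (k=5): L=23 R=114
Round 2 (k=2): L=114 R=252
Round 3 (k=50): L=252 R=77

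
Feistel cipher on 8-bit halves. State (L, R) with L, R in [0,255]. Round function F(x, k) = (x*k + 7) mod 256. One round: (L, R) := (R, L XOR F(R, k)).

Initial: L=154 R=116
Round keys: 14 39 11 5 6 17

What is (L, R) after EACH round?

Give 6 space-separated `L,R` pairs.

Answer: 116,197 197,126 126,180 180,245 245,113 113,125

Derivation:
Round 1 (k=14): L=116 R=197
Round 2 (k=39): L=197 R=126
Round 3 (k=11): L=126 R=180
Round 4 (k=5): L=180 R=245
Round 5 (k=6): L=245 R=113
Round 6 (k=17): L=113 R=125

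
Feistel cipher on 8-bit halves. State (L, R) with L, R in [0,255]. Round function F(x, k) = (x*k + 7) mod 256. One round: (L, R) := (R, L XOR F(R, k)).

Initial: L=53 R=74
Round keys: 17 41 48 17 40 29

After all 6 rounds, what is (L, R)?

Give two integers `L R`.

Answer: 76 168

Derivation:
Round 1 (k=17): L=74 R=196
Round 2 (k=41): L=196 R=33
Round 3 (k=48): L=33 R=243
Round 4 (k=17): L=243 R=11
Round 5 (k=40): L=11 R=76
Round 6 (k=29): L=76 R=168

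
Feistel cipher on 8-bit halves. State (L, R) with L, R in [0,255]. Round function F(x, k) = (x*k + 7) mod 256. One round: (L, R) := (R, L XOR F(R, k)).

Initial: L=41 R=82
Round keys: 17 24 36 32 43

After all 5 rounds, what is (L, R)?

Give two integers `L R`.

Round 1 (k=17): L=82 R=80
Round 2 (k=24): L=80 R=213
Round 3 (k=36): L=213 R=171
Round 4 (k=32): L=171 R=178
Round 5 (k=43): L=178 R=70

Answer: 178 70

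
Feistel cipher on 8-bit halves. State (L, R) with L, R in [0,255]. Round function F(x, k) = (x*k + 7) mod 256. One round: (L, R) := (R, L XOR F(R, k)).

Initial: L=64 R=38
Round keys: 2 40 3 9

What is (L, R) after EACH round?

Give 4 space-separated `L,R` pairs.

Round 1 (k=2): L=38 R=19
Round 2 (k=40): L=19 R=217
Round 3 (k=3): L=217 R=129
Round 4 (k=9): L=129 R=73

Answer: 38,19 19,217 217,129 129,73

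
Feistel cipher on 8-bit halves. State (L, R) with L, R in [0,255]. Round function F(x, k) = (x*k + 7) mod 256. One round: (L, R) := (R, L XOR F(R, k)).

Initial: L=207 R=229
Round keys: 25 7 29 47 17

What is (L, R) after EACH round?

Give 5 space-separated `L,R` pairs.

Round 1 (k=25): L=229 R=171
Round 2 (k=7): L=171 R=81
Round 3 (k=29): L=81 R=159
Round 4 (k=47): L=159 R=105
Round 5 (k=17): L=105 R=159

Answer: 229,171 171,81 81,159 159,105 105,159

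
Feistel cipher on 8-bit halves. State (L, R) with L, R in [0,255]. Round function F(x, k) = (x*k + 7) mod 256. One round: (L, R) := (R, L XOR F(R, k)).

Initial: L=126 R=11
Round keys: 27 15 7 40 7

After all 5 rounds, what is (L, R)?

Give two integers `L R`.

Round 1 (k=27): L=11 R=78
Round 2 (k=15): L=78 R=146
Round 3 (k=7): L=146 R=75
Round 4 (k=40): L=75 R=45
Round 5 (k=7): L=45 R=9

Answer: 45 9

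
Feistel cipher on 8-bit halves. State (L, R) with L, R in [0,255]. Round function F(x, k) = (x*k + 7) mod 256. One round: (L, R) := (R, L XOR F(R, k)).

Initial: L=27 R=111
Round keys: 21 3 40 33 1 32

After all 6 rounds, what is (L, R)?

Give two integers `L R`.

Round 1 (k=21): L=111 R=57
Round 2 (k=3): L=57 R=221
Round 3 (k=40): L=221 R=182
Round 4 (k=33): L=182 R=160
Round 5 (k=1): L=160 R=17
Round 6 (k=32): L=17 R=135

Answer: 17 135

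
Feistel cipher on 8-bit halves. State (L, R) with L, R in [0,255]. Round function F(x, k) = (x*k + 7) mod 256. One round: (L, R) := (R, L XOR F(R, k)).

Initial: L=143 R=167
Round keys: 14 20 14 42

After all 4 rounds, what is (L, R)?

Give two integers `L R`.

Answer: 113 201

Derivation:
Round 1 (k=14): L=167 R=166
Round 2 (k=20): L=166 R=88
Round 3 (k=14): L=88 R=113
Round 4 (k=42): L=113 R=201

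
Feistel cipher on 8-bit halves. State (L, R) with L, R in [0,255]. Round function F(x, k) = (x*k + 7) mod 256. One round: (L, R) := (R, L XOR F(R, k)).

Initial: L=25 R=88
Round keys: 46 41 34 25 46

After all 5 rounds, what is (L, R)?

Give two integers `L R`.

Round 1 (k=46): L=88 R=206
Round 2 (k=41): L=206 R=93
Round 3 (k=34): L=93 R=175
Round 4 (k=25): L=175 R=67
Round 5 (k=46): L=67 R=190

Answer: 67 190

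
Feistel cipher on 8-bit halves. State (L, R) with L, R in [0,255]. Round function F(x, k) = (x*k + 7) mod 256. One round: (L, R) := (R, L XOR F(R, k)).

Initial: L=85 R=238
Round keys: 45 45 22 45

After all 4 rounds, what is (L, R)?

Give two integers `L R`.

Round 1 (k=45): L=238 R=136
Round 2 (k=45): L=136 R=1
Round 3 (k=22): L=1 R=149
Round 4 (k=45): L=149 R=57

Answer: 149 57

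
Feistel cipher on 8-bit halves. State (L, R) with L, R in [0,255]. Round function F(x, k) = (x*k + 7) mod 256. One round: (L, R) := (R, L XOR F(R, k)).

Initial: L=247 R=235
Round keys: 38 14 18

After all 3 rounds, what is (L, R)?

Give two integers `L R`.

Answer: 64 153

Derivation:
Round 1 (k=38): L=235 R=30
Round 2 (k=14): L=30 R=64
Round 3 (k=18): L=64 R=153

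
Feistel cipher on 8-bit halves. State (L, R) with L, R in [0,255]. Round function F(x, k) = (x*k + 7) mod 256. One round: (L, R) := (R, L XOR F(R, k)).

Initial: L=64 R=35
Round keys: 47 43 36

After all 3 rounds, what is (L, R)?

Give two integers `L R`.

Round 1 (k=47): L=35 R=52
Round 2 (k=43): L=52 R=224
Round 3 (k=36): L=224 R=179

Answer: 224 179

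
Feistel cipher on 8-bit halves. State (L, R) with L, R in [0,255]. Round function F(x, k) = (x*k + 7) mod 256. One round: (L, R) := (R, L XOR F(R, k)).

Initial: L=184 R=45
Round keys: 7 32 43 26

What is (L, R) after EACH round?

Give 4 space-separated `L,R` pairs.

Round 1 (k=7): L=45 R=250
Round 2 (k=32): L=250 R=106
Round 3 (k=43): L=106 R=47
Round 4 (k=26): L=47 R=167

Answer: 45,250 250,106 106,47 47,167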